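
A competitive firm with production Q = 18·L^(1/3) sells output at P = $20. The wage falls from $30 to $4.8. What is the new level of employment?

L* = 125

From P·MP_L = w with MP_L = 6·L^(-2/3), the labor demand is L(w) = (120/w)^(3/2).
At w = 30: L = 8. At w = 4.8: L = 125.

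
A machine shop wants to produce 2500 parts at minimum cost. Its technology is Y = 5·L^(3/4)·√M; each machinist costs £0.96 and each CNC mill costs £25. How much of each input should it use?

Cost minimization requires the marginal rate of technical substitution to equal the input-price ratio: MP_L/MP_M = w/r.
Here MP_L/MP_M = (3/4)·(M/L)/(1/2) = 1.5·(M/L). Setting this equal to 0.96/25 = 0.0384 gives M = 0.0256L.
Substituting into Y = 2500: 5·L^(3/4)·(0.0256L)^(1/2) = 2500.
Solving, L = 625 and M = 16.

L* = 625, M* = 16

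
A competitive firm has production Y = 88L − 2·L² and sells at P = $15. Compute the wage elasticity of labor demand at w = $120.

From P·MP_L = w with MP_L = 88 − 4L, labor demand is L(w) = (88 − w/15)/4.
dL/dw = −1/(60) = -1/60.
At w = 120, L = 20, so ε = (dL/dw)·(w/L) = (-1/60)·(120/20) = -0.1.

ε = -0.1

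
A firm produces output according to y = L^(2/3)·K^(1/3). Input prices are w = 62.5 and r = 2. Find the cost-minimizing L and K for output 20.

Cost minimization requires the marginal rate of technical substitution to equal the input-price ratio: MP_L/MP_K = w/r.
Here MP_L/MP_K = (2/3)·(K/L)/(1/3) = 2·(K/L). Setting this equal to 62.5/2 = 31.25 gives K = 15.625L.
Substituting into y = 20: L^(2/3)·(15.625L)^(1/3) = 20.
Solving, L = 8 and K = 125.

L* = 8, K* = 125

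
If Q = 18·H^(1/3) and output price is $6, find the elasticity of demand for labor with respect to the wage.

ε = -1.5

MP_H = (1/3)·18·H^(-2/3), so P·MP_H = w gives 36·H^(-2/3) = w.
Solving, H(w) = (36/w)^(3/2). This is a constant-elasticity form: H ∝ w^(−3/2), so ε = −3/2.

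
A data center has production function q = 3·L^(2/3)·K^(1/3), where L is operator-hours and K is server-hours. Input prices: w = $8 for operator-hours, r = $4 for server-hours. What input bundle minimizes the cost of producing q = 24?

L* = 8, K* = 8

Cost minimization requires the marginal rate of technical substitution to equal the input-price ratio: MP_L/MP_K = w/r.
Here MP_L/MP_K = (2/3)·(K/L)/(1/3) = 2·(K/L). Setting this equal to 8/4 = 2 gives K = L.
Substituting into q = 24: 3·L^(2/3)·(L)^(1/3) = 24.
Solving, L = 8 and K = 8.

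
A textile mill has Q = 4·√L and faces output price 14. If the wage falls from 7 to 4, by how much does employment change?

ΔL = 33

From P·MP_L = w with MP_L = 2·L^(-1/2), the labor demand is L(w) = (28/w)^(2).
At w = 7: L = 16. At w = 4: L = 49.
ΔL = 49 − 16 = 33.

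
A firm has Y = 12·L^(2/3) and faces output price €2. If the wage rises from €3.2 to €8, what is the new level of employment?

L* = 8

From P·MP_L = w with MP_L = 8·L^(-1/3), the labor demand is L(w) = (16/w)^(3).
At w = 3.2: L = 125. At w = 8: L = 8.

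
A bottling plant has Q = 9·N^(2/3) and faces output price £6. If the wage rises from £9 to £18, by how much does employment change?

ΔN = -56

From P·MP_N = w with MP_N = 6·N^(-1/3), the labor demand is N(w) = (36/w)^(3).
At w = 9: N = 64. At w = 18: N = 8.
ΔN = 8 − 64 = -56.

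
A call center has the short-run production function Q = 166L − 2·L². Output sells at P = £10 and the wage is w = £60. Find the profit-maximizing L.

L* = 40

The marginal product of L is MP_L = 166 − 4L.
A price-taking firm hires until the value of the marginal product equals the wage: P·MP_L = w, so 10·(166 − 4L) = 60.
Then 166 − 4L = 6, giving L = 40.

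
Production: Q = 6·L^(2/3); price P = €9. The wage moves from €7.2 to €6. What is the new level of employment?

From P·MP_L = w with MP_L = 4·L^(-1/3), the labor demand is L(w) = (36/w)^(3).
At w = 7.2: L = 125. At w = 6: L = 216.

L* = 216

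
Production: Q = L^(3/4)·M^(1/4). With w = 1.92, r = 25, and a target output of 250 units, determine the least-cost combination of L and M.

Cost minimization requires the marginal rate of technical substitution to equal the input-price ratio: MP_L/MP_M = w/r.
Here MP_L/MP_M = (3/4)·(M/L)/(1/4) = 3·(M/L). Setting this equal to 1.92/25 = 0.0768 gives M = 0.0256L.
Substituting into Q = 250: L^(3/4)·(0.0256L)^(1/4) = 250.
Solving, L = 625 and M = 16.

L* = 625, M* = 16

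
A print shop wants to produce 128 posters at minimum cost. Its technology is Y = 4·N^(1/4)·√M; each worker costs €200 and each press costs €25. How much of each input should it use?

Cost minimization requires the marginal rate of technical substitution to equal the input-price ratio: MP_N/MP_M = w/r.
Here MP_N/MP_M = (1/4)·(M/N)/(1/2) = 0.5·(M/N). Setting this equal to 200/25 = 8 gives M = 16N.
Substituting into Y = 128: 4·N^(1/4)·(16N)^(1/2) = 128.
Solving, N = 16 and M = 256.

N* = 16, M* = 256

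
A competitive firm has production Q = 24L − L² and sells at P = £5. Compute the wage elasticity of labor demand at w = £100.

ε = -5

From P·MP_L = w with MP_L = 24 − 2L, labor demand is L(w) = (24 − w/5)/2.
dL/dw = −1/(10) = -0.1.
At w = 100, L = 2, so ε = (dL/dw)·(w/L) = (-0.1)·(100/2) = -5.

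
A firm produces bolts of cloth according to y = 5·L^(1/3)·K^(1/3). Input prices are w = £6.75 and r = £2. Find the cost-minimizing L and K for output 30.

Cost minimization requires the marginal rate of technical substitution to equal the input-price ratio: MP_L/MP_K = w/r.
Here MP_L/MP_K = (1/3)·(K/L)/(1/3) = (K/L). Setting this equal to 6.75/2 = 3.375 gives K = 3.375L.
Substituting into y = 30: 5·L^(1/3)·(3.375L)^(1/3) = 30.
Solving, L = 8 and K = 27.

L* = 8, K* = 27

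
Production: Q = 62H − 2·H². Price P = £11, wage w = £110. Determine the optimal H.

The marginal product of H is MP_H = 62 − 4H.
A price-taking firm hires until the value of the marginal product equals the wage: P·MP_H = w, so 11·(62 − 4H) = 110.
Then 62 − 4H = 10, giving H = 13.

H* = 13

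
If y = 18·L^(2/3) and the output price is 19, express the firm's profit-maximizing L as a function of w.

L(w) = (228/w)^(3)

MP_L = (2/3)·18·L^(-1/3) = 12·L^(-1/3).
Setting P·MP_L = w: 228·L^(-1/3) = w.
Solving for L: L^(-1/3) = w/228, so L = (228/w)^(3).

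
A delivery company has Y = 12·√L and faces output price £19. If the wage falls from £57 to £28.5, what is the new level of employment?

L* = 16

From P·MP_L = w with MP_L = 6·L^(-1/2), the labor demand is L(w) = (114/w)^(2).
At w = 57: L = 4. At w = 28.5: L = 16.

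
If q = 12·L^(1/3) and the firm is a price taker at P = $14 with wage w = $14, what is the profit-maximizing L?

L* = 8

MP_L = (1/3)·12·L^(-2/3) = 4·L^(-2/3).
Profit maximization for a price taker requires P·MP_L = w: 14·4·L^(-2/3) = 14.
So L^(-2/3) = 0.25, which gives L = 8.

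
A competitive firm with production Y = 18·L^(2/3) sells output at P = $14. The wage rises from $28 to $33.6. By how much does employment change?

From P·MP_L = w with MP_L = 12·L^(-1/3), the labor demand is L(w) = (168/w)^(3).
At w = 28: L = 216. At w = 33.6: L = 125.
ΔL = 125 − 216 = -91.

ΔL = -91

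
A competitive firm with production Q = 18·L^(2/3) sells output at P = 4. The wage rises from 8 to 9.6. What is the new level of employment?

L* = 125

From P·MP_L = w with MP_L = 12·L^(-1/3), the labor demand is L(w) = (48/w)^(3).
At w = 8: L = 216. At w = 9.6: L = 125.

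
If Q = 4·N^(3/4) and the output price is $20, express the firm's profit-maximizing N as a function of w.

N(w) = (60/w)^(4)

MP_N = (3/4)·4·N^(-1/4) = 3·N^(-1/4).
Setting P·MP_N = w: 60·N^(-1/4) = w.
Solving for N: N^(-1/4) = w/60, so N = (60/w)^(4).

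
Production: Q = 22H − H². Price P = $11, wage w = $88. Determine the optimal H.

The marginal product of H is MP_H = 22 − 2H.
A price-taking firm hires until the value of the marginal product equals the wage: P·MP_H = w, so 11·(22 − 2H) = 88.
Then 22 − 2H = 8, giving H = 7.

H* = 7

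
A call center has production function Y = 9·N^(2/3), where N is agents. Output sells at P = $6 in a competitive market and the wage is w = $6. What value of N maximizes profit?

MP_N = (2/3)·9·N^(-1/3) = 6·N^(-1/3).
Profit maximization for a price taker requires P·MP_N = w: 6·6·N^(-1/3) = 6.
So N^(-1/3) = 1/6, which gives N = 216.

N* = 216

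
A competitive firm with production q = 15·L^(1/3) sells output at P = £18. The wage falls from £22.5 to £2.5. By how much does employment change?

From P·MP_L = w with MP_L = 5·L^(-2/3), the labor demand is L(w) = (90/w)^(3/2).
At w = 22.5: L = 8. At w = 2.5: L = 216.
ΔL = 216 − 8 = 208.

ΔL = 208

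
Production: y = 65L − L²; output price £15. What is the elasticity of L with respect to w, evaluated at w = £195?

From P·MP_L = w with MP_L = 65 − 2L, labor demand is L(w) = (65 − w/15)/2.
dL/dw = −1/(30) = -1/30.
At w = 195, L = 26, so ε = (dL/dw)·(w/L) = (-1/30)·(195/26) = -0.25.

ε = -0.25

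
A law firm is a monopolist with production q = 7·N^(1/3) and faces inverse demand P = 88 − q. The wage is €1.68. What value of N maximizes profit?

N* = 125

Marginal revenue from the inverse demand is MR = 88 − 2q.
The marginal product is MP_N = (7/3)·N^(-2/3).
A monopolist hires until marginal revenue product equals the wage: MR·MP_N = w.
At N, q = 7·N^(1/3). Substituting and solving: (88 − 14·N^(1/3))·(7/3)·N^(-2/3) = 1.68 gives N = 125.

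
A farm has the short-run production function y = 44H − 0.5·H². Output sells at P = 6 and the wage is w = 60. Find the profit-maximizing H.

H* = 34

The marginal product of H is MP_H = 44 − H.
A price-taking firm hires until the value of the marginal product equals the wage: P·MP_H = w, so 6·(44 − H) = 60.
Then 44 − H = 10, giving H = 34.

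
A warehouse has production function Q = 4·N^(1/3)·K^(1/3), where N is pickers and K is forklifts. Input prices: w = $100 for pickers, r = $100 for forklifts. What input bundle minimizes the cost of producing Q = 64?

Cost minimization requires the marginal rate of technical substitution to equal the input-price ratio: MP_N/MP_K = w/r.
Here MP_N/MP_K = (1/3)·(K/N)/(1/3) = (K/N). Setting this equal to 100/100 = 1 gives K = N.
Substituting into Q = 64: 4·N^(1/3)·(N)^(1/3) = 64.
Solving, N = 64 and K = 64.

N* = 64, K* = 64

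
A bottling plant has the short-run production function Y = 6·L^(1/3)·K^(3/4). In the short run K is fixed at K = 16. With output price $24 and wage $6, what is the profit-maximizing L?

L* = 512

With K = 16, MP_L = (1/3)·6·L^(-2/3)·16^(3/4) = 16·L^(-2/3).
Profit maximization for a price taker requires P·MP_L = w: 24·16·L^(-2/3) = 6.
So L^(-2/3) = 0.015625, which gives L = 512.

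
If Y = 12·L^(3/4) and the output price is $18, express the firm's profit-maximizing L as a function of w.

MP_L = (3/4)·12·L^(-1/4) = 9·L^(-1/4).
Setting P·MP_L = w: 162·L^(-1/4) = w.
Solving for L: L^(-1/4) = w/162, so L = (162/w)^(4).

L(w) = (162/w)^(4)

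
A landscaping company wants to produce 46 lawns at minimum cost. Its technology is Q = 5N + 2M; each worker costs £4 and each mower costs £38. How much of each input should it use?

N* = 9.2, M* = 0

The inputs are perfect substitutes, so the firm uses whichever has the lower cost per unit of output.
Cost per unit of output via N is w/5 = 0.8; via M it is r/2 = 19. N is cheaper.
Producing Q = 46 with N alone: N = 9.2, M = 0.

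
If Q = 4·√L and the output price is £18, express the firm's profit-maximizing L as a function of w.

MP_L = (1/2)·4·L^(-1/2) = 2·L^(-1/2).
Setting P·MP_L = w: 36·L^(-1/2) = w.
Solving for L: L^(-1/2) = w/36, so L = (36/w)^(2).

L(w) = 1296/w²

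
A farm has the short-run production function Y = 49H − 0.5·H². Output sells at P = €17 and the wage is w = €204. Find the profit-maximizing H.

The marginal product of H is MP_H = 49 − H.
A price-taking firm hires until the value of the marginal product equals the wage: P·MP_H = w, so 17·(49 − H) = 204.
Then 49 − H = 12, giving H = 37.

H* = 37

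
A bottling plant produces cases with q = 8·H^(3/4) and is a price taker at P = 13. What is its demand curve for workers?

H(w) = (78/w)^(4)

MP_H = (3/4)·8·H^(-1/4) = 6·H^(-1/4).
Setting P·MP_H = w: 78·H^(-1/4) = w.
Solving for H: H^(-1/4) = w/78, so H = (78/w)^(4).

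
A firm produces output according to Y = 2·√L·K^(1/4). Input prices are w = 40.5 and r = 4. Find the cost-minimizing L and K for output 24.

Cost minimization requires the marginal rate of technical substitution to equal the input-price ratio: MP_L/MP_K = w/r.
Here MP_L/MP_K = (1/2)·(K/L)/(1/4) = 2·(K/L). Setting this equal to 40.5/4 = 10.125 gives K = 5.0625L.
Substituting into Y = 24: 2·L^(1/2)·(5.0625L)^(1/4) = 24.
Solving, L = 16 and K = 81.

L* = 16, K* = 81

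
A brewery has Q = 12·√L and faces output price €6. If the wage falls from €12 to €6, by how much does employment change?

ΔL = 27

From P·MP_L = w with MP_L = 6·L^(-1/2), the labor demand is L(w) = (36/w)^(2).
At w = 12: L = 9. At w = 6: L = 36.
ΔL = 36 − 9 = 27.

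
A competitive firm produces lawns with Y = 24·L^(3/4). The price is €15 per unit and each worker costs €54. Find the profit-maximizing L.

L* = 625

MP_L = (3/4)·24·L^(-1/4) = 18·L^(-1/4).
Profit maximization for a price taker requires P·MP_L = w: 15·18·L^(-1/4) = 54.
So L^(-1/4) = 0.2, which gives L = 625.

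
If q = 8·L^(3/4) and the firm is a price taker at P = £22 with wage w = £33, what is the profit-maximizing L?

MP_L = (3/4)·8·L^(-1/4) = 6·L^(-1/4).
Profit maximization for a price taker requires P·MP_L = w: 22·6·L^(-1/4) = 33.
So L^(-1/4) = 0.25, which gives L = 256.

L* = 256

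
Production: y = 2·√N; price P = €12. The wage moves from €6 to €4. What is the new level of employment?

From P·MP_N = w with MP_N = N^(-1/2), the labor demand is N(w) = (12/w)^(2).
At w = 6: N = 4. At w = 4: N = 9.

N* = 9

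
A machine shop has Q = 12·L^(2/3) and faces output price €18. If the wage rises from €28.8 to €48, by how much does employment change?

From P·MP_L = w with MP_L = 8·L^(-1/3), the labor demand is L(w) = (144/w)^(3).
At w = 28.8: L = 125. At w = 48: L = 27.
ΔL = 27 − 125 = -98.

ΔL = -98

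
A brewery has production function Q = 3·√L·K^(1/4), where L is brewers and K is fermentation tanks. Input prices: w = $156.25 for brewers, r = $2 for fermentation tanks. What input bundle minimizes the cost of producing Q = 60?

Cost minimization requires the marginal rate of technical substitution to equal the input-price ratio: MP_L/MP_K = w/r.
Here MP_L/MP_K = (1/2)·(K/L)/(1/4) = 2·(K/L). Setting this equal to 156.25/2 = 78.125 gives K = 39.0625L.
Substituting into Q = 60: 3·L^(1/2)·(39.0625L)^(1/4) = 60.
Solving, L = 16 and K = 625.

L* = 16, K* = 625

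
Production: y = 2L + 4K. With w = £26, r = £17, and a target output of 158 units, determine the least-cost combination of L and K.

L* = 0, K* = 39.5

The inputs are perfect substitutes, so the firm uses whichever has the lower cost per unit of output.
Cost per unit of output via L is w/2 = 13; via K it is r/4 = 4.25. K is cheaper.
Producing y = 158 with K alone: L = 0, K = 39.5.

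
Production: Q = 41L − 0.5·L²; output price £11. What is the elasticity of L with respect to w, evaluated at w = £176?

ε = -0.64

From P·MP_L = w with MP_L = 41 − L, labor demand is L(w) = 41 − w/11.
dL/dw = −1/(11) = -1/11.
At w = 176, L = 25, so ε = (dL/dw)·(w/L) = (-1/11)·(176/25) = -0.64.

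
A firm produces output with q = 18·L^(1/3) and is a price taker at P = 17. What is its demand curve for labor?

MP_L = (1/3)·18·L^(-2/3) = 6·L^(-2/3).
Setting P·MP_L = w: 102·L^(-2/3) = w.
Solving for L: L^(-2/3) = w/102, so L = (102/w)^(3/2).

L(w) = (102/w)^(3/2)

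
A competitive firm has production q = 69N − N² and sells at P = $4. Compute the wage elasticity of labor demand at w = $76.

ε = -0.38

From P·MP_N = w with MP_N = 69 − 2N, labor demand is N(w) = (69 − w/4)/2.
dN/dw = −1/(8) = -0.125.
At w = 76, N = 25, so ε = (dN/dw)·(w/N) = (-0.125)·(76/25) = -0.38.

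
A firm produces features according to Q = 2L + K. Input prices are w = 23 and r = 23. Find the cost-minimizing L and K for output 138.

L* = 69, K* = 0

The inputs are perfect substitutes, so the firm uses whichever has the lower cost per unit of output.
Cost per unit of output via L is 11.5; via K it is 23. L is cheaper.
Producing Q = 138 with L alone: L = 69, K = 0.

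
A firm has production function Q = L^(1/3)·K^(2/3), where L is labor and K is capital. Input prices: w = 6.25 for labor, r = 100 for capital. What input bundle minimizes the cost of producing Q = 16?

L* = 64, K* = 8

Cost minimization requires the marginal rate of technical substitution to equal the input-price ratio: MP_L/MP_K = w/r.
Here MP_L/MP_K = (1/3)·(K/L)/(2/3) = 0.5·(K/L). Setting this equal to 6.25/100 = 0.0625 gives K = 0.125L.
Substituting into Q = 16: L^(1/3)·(0.125L)^(2/3) = 16.
Solving, L = 64 and K = 8.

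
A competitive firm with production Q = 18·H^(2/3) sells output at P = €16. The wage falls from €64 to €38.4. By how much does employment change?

ΔH = 98

From P·MP_H = w with MP_H = 12·H^(-1/3), the labor demand is H(w) = (192/w)^(3).
At w = 64: H = 27. At w = 38.4: H = 125.
ΔH = 125 − 27 = 98.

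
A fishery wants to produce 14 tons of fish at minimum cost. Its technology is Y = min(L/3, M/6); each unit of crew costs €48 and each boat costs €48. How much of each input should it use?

With a fixed-proportions technology, the cost-minimizing bundle uses no slack in either input: L/3 = M/6 = Y.
So L = 3·14 = 42 and M = 6·14 = 84.

L* = 42, M* = 84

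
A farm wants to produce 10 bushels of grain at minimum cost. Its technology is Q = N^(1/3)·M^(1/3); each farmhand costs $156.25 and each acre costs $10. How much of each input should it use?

N* = 8, M* = 125

Cost minimization requires the marginal rate of technical substitution to equal the input-price ratio: MP_N/MP_M = w/r.
Here MP_N/MP_M = (1/3)·(M/N)/(1/3) = (M/N). Setting this equal to 156.25/10 = 15.625 gives M = 15.625N.
Substituting into Q = 10: N^(1/3)·(15.625N)^(1/3) = 10.
Solving, N = 8 and M = 125.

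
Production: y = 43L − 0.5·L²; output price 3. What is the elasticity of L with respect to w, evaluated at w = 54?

ε = -0.72

From P·MP_L = w with MP_L = 43 − L, labor demand is L(w) = 43 − w/3.
dL/dw = −1/(3) = -1/3.
At w = 54, L = 25, so ε = (dL/dw)·(w/L) = (-1/3)·(54/25) = -0.72.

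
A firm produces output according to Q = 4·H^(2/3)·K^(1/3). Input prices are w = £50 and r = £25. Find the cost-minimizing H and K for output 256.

Cost minimization requires the marginal rate of technical substitution to equal the input-price ratio: MP_H/MP_K = w/r.
Here MP_H/MP_K = (2/3)·(K/H)/(1/3) = 2·(K/H). Setting this equal to 50/25 = 2 gives K = H.
Substituting into Q = 256: 4·H^(2/3)·(H)^(1/3) = 256.
Solving, H = 64 and K = 64.

H* = 64, K* = 64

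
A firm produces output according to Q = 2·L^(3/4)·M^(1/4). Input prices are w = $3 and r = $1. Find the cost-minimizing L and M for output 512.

Cost minimization requires the marginal rate of technical substitution to equal the input-price ratio: MP_L/MP_M = w/r.
Here MP_L/MP_M = (3/4)·(M/L)/(1/4) = 3·(M/L). Setting this equal to 3/1 = 3 gives M = L.
Substituting into Q = 512: 2·L^(3/4)·(L)^(1/4) = 512.
Solving, L = 256 and M = 256.

L* = 256, M* = 256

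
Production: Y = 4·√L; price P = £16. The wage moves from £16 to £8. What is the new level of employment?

From P·MP_L = w with MP_L = 2·L^(-1/2), the labor demand is L(w) = (32/w)^(2).
At w = 16: L = 4. At w = 8: L = 16.

L* = 16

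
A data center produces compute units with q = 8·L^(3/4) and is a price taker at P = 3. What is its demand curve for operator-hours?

L(w) = 104976/w^(4)

MP_L = (3/4)·8·L^(-1/4) = 6·L^(-1/4).
Setting P·MP_L = w: 18·L^(-1/4) = w.
Solving for L: L^(-1/4) = w/18, so L = (18/w)^(4).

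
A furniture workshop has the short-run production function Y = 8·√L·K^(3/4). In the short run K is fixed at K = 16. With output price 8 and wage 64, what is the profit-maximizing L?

L* = 16

With K = 16, MP_L = (1/2)·8·L^(-1/2)·16^(3/4) = 32·L^(-1/2).
Profit maximization for a price taker requires P·MP_L = w: 8·32·L^(-1/2) = 64.
So L^(-1/2) = 0.25, which gives L = 16.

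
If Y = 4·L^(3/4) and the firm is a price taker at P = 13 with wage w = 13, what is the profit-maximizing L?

MP_L = (3/4)·4·L^(-1/4) = 3·L^(-1/4).
Profit maximization for a price taker requires P·MP_L = w: 13·3·L^(-1/4) = 13.
So L^(-1/4) = 1/3, which gives L = 81.

L* = 81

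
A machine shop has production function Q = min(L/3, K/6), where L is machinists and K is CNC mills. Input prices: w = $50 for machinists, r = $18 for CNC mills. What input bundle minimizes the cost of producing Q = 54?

With a fixed-proportions technology, the cost-minimizing bundle uses no slack in either input: L/3 = K/6 = Q.
So L = 3·54 = 162 and K = 6·54 = 324.

L* = 162, K* = 324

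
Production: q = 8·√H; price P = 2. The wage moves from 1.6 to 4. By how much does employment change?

ΔH = -21

From P·MP_H = w with MP_H = 4·H^(-1/2), the labor demand is H(w) = (8/w)^(2).
At w = 1.6: H = 25. At w = 4: H = 4.
ΔH = 4 − 25 = -21.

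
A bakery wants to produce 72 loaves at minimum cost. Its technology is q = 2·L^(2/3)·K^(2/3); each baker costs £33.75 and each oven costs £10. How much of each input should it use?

L* = 8, K* = 27

Cost minimization requires the marginal rate of technical substitution to equal the input-price ratio: MP_L/MP_K = w/r.
Here MP_L/MP_K = (2/3)·(K/L)/(2/3) = (K/L). Setting this equal to 33.75/10 = 3.375 gives K = 3.375L.
Substituting into q = 72: 2·L^(2/3)·(3.375L)^(2/3) = 72.
Solving, L = 8 and K = 27.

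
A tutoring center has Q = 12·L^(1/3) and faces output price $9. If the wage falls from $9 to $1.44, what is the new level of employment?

L* = 125

From P·MP_L = w with MP_L = 4·L^(-2/3), the labor demand is L(w) = (36/w)^(3/2).
At w = 9: L = 8. At w = 1.44: L = 125.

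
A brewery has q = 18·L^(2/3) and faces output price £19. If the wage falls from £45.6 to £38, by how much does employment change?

From P·MP_L = w with MP_L = 12·L^(-1/3), the labor demand is L(w) = (228/w)^(3).
At w = 45.6: L = 125. At w = 38: L = 216.
ΔL = 216 − 125 = 91.

ΔL = 91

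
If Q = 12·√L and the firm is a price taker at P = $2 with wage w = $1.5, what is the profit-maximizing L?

MP_L = (1/2)·12·L^(-1/2) = 6·L^(-1/2).
Profit maximization for a price taker requires P·MP_L = w: 2·6·L^(-1/2) = 1.5.
So L^(-1/2) = 0.125, which gives L = 64.

L* = 64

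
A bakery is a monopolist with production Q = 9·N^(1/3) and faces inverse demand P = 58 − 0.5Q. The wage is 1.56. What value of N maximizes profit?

Marginal revenue from the inverse demand is MR = 58 − Q.
The marginal product is MP_N = 3·N^(-2/3).
A monopolist hires until marginal revenue product equals the wage: MR·MP_N = w.
At N, Q = 9·N^(1/3). Substituting and solving: (58 − 9·N^(1/3))·3·N^(-2/3) = 1.56 gives N = 125.

N* = 125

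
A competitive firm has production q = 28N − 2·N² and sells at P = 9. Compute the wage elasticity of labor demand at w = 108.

From P·MP_N = w with MP_N = 28 − 4N, labor demand is N(w) = (28 − w/9)/4.
dN/dw = −1/(36) = -1/36.
At w = 108, N = 4, so ε = (dN/dw)·(w/N) = (-1/36)·(108/4) = -0.75.

ε = -0.75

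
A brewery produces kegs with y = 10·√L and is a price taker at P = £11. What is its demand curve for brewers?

L(w) = 3025/w²

MP_L = (1/2)·10·L^(-1/2) = 5·L^(-1/2).
Setting P·MP_L = w: 55·L^(-1/2) = w.
Solving for L: L^(-1/2) = w/55, so L = (55/w)^(2).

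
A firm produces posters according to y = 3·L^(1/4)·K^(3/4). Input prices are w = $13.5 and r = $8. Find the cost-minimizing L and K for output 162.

Cost minimization requires the marginal rate of technical substitution to equal the input-price ratio: MP_L/MP_K = w/r.
Here MP_L/MP_K = (1/4)·(K/L)/(3/4) = (1/3)·(K/L). Setting this equal to 13.5/8 = 1.6875 gives K = 5.0625L.
Substituting into y = 162: 3·L^(1/4)·(5.0625L)^(3/4) = 162.
Solving, L = 16 and K = 81.

L* = 16, K* = 81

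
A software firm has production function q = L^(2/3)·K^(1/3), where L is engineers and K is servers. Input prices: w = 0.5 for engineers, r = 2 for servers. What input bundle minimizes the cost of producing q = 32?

L* = 64, K* = 8

Cost minimization requires the marginal rate of technical substitution to equal the input-price ratio: MP_L/MP_K = w/r.
Here MP_L/MP_K = (2/3)·(K/L)/(1/3) = 2·(K/L). Setting this equal to 0.5/2 = 0.25 gives K = 0.125L.
Substituting into q = 32: L^(2/3)·(0.125L)^(1/3) = 32.
Solving, L = 64 and K = 8.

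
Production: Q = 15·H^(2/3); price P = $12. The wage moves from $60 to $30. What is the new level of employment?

H* = 64

From P·MP_H = w with MP_H = 10·H^(-1/3), the labor demand is H(w) = (120/w)^(3).
At w = 60: H = 8. At w = 30: H = 64.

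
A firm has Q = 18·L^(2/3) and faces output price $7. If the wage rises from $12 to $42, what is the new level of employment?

From P·MP_L = w with MP_L = 12·L^(-1/3), the labor demand is L(w) = (84/w)^(3).
At w = 12: L = 343. At w = 42: L = 8.

L* = 8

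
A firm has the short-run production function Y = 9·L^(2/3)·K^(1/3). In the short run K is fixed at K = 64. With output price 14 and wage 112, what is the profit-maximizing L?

With K = 64, MP_L = (2/3)·9·L^(-1/3)·64^(1/3) = 24·L^(-1/3).
Profit maximization for a price taker requires P·MP_L = w: 14·24·L^(-1/3) = 112.
So L^(-1/3) = 1/3, which gives L = 27.

L* = 27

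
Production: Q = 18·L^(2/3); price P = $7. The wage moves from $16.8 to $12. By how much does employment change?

ΔL = 218

From P·MP_L = w with MP_L = 12·L^(-1/3), the labor demand is L(w) = (84/w)^(3).
At w = 16.8: L = 125. At w = 12: L = 343.
ΔL = 343 − 125 = 218.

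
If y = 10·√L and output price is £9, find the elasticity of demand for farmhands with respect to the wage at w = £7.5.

MP_L = (1/2)·10·L^(-1/2), so P·MP_L = w gives 45·L^(-1/2) = w.
Solving, L(w) = (45/w)^(2). This is a constant-elasticity form: L ∝ w^(−2), so ε = −2.

ε = -2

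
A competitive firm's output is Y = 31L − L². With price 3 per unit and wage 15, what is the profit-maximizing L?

The marginal product of L is MP_L = 31 − 2L.
A price-taking firm hires until the value of the marginal product equals the wage: P·MP_L = w, so 3·(31 − 2L) = 15.
Then 31 − 2L = 5, giving L = 13.

L* = 13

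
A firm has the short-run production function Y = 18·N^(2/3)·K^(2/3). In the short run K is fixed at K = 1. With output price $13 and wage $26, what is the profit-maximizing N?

With K = 1, MP_N = (2/3)·18·N^(-1/3)·1^(2/3) = 12·N^(-1/3).
Profit maximization for a price taker requires P·MP_N = w: 13·12·N^(-1/3) = 26.
So N^(-1/3) = 1/6, which gives N = 216.

N* = 216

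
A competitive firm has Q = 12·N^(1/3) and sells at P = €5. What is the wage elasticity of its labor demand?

ε = -1.5

MP_N = (1/3)·12·N^(-2/3), so P·MP_N = w gives 20·N^(-2/3) = w.
Solving, N(w) = (20/w)^(3/2). This is a constant-elasticity form: N ∝ w^(−3/2), so ε = −3/2.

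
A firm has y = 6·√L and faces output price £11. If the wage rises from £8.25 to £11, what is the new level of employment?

From P·MP_L = w with MP_L = 3·L^(-1/2), the labor demand is L(w) = (33/w)^(2).
At w = 8.25: L = 16. At w = 11: L = 9.

L* = 9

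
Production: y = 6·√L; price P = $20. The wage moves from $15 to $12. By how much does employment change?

From P·MP_L = w with MP_L = 3·L^(-1/2), the labor demand is L(w) = (60/w)^(2).
At w = 15: L = 16. At w = 12: L = 25.
ΔL = 25 − 16 = 9.

ΔL = 9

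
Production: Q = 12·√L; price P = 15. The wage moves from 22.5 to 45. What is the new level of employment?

L* = 4

From P·MP_L = w with MP_L = 6·L^(-1/2), the labor demand is L(w) = (90/w)^(2).
At w = 22.5: L = 16. At w = 45: L = 4.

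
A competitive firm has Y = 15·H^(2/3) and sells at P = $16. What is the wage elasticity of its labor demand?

MP_H = (2/3)·15·H^(-1/3), so P·MP_H = w gives 160·H^(-1/3) = w.
Solving, H(w) = (160/w)^(3). This is a constant-elasticity form: H ∝ w^(−3), so ε = −3.

ε = -3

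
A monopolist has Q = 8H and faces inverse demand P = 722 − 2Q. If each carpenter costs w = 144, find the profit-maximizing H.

Marginal revenue from the inverse demand is MR = 722 − 4Q.
The marginal product is MP_H = 8.
A monopolist hires until marginal revenue product equals the wage: MR·MP_H = w.
(722 − 32H)·8 = 144, so H = 22.

H* = 22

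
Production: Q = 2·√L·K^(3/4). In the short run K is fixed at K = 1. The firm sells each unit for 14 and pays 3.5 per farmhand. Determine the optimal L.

With K = 1, MP_L = (1/2)·2·L^(-1/2)·1^(3/4) = L^(-1/2).
Profit maximization for a price taker requires P·MP_L = w: 14·L^(-1/2) = 3.5.
So L^(-1/2) = 0.25, which gives L = 16.

L* = 16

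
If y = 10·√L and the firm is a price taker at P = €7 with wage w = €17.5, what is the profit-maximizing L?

MP_L = (1/2)·10·L^(-1/2) = 5·L^(-1/2).
Profit maximization for a price taker requires P·MP_L = w: 7·5·L^(-1/2) = 17.5.
So L^(-1/2) = 0.5, which gives L = 4.

L* = 4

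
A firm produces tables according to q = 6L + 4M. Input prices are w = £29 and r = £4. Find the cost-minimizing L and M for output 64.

L* = 0, M* = 16

The inputs are perfect substitutes, so the firm uses whichever has the lower cost per unit of output.
Cost per unit of output via L is w/6 = 29/6; via M it is r/4 = 1. M is cheaper.
Producing q = 64 with M alone: L = 0, M = 16.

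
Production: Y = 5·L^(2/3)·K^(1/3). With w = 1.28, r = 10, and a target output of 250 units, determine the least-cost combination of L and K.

Cost minimization requires the marginal rate of technical substitution to equal the input-price ratio: MP_L/MP_K = w/r.
Here MP_L/MP_K = (2/3)·(K/L)/(1/3) = 2·(K/L). Setting this equal to 1.28/10 = 0.128 gives K = 0.064L.
Substituting into Y = 250: 5·L^(2/3)·(0.064L)^(1/3) = 250.
Solving, L = 125 and K = 8.

L* = 125, K* = 8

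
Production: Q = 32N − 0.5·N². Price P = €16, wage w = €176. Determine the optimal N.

N* = 21

The marginal product of N is MP_N = 32 − N.
A price-taking firm hires until the value of the marginal product equals the wage: P·MP_N = w, so 16·(32 − N) = 176.
Then 32 − N = 11, giving N = 21.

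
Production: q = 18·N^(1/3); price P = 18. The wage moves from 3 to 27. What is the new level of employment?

From P·MP_N = w with MP_N = 6·N^(-2/3), the labor demand is N(w) = (108/w)^(3/2).
At w = 3: N = 216. At w = 27: N = 8.

N* = 8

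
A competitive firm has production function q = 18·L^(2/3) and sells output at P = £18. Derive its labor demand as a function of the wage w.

L(w) = (216/w)^(3)

MP_L = (2/3)·18·L^(-1/3) = 12·L^(-1/3).
Setting P·MP_L = w: 216·L^(-1/3) = w.
Solving for L: L^(-1/3) = w/216, so L = (216/w)^(3).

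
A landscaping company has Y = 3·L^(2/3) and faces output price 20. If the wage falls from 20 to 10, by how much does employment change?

From P·MP_L = w with MP_L = 2·L^(-1/3), the labor demand is L(w) = (40/w)^(3).
At w = 20: L = 8. At w = 10: L = 64.
ΔL = 64 − 8 = 56.

ΔL = 56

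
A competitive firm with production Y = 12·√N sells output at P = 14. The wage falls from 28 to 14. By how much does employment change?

ΔN = 27

From P·MP_N = w with MP_N = 6·N^(-1/2), the labor demand is N(w) = (84/w)^(2).
At w = 28: N = 9. At w = 14: N = 36.
ΔN = 36 − 9 = 27.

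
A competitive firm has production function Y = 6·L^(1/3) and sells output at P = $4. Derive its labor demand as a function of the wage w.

L(w) = (8/w)^(3/2)

MP_L = (1/3)·6·L^(-2/3) = 2·L^(-2/3).
Setting P·MP_L = w: 8·L^(-2/3) = w.
Solving for L: L^(-2/3) = w/8, so L = (8/w)^(3/2).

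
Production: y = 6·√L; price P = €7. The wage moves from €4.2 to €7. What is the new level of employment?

L* = 9

From P·MP_L = w with MP_L = 3·L^(-1/2), the labor demand is L(w) = (21/w)^(2).
At w = 4.2: L = 25. At w = 7: L = 9.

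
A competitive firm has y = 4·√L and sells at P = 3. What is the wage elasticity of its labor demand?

ε = -2

MP_L = (1/2)·4·L^(-1/2), so P·MP_L = w gives 6·L^(-1/2) = w.
Solving, L(w) = (6/w)^(2). This is a constant-elasticity form: L ∝ w^(−2), so ε = −2.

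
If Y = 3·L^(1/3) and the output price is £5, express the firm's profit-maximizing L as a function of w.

L(w) = (5/w)^(3/2)

MP_L = (1/3)·3·L^(-2/3) = L^(-2/3).
Setting P·MP_L = w: 5·L^(-2/3) = w.
Solving for L: L^(-2/3) = w/5, so L = (5/w)^(3/2).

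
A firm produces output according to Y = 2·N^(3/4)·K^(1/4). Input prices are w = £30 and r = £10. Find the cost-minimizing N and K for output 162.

Cost minimization requires the marginal rate of technical substitution to equal the input-price ratio: MP_N/MP_K = w/r.
Here MP_N/MP_K = (3/4)·(K/N)/(1/4) = 3·(K/N). Setting this equal to 30/10 = 3 gives K = N.
Substituting into Y = 162: 2·N^(3/4)·(N)^(1/4) = 162.
Solving, N = 81 and K = 81.

N* = 81, K* = 81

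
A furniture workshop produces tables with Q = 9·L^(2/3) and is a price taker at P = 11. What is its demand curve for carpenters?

MP_L = (2/3)·9·L^(-1/3) = 6·L^(-1/3).
Setting P·MP_L = w: 66·L^(-1/3) = w.
Solving for L: L^(-1/3) = w/66, so L = (66/w)^(3).

L(w) = 287496/w³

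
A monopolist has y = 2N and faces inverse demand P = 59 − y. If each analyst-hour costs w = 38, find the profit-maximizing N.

Marginal revenue from the inverse demand is MR = 59 − 2y.
The marginal product is MP_N = 2.
A monopolist hires until marginal revenue product equals the wage: MR·MP_N = w.
(59 − 4N)·2 = 38, so N = 10.

N* = 10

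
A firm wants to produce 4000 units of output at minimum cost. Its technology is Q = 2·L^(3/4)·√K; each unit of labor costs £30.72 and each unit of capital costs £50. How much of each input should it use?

L* = 625, K* = 256

Cost minimization requires the marginal rate of technical substitution to equal the input-price ratio: MP_L/MP_K = w/r.
Here MP_L/MP_K = (3/4)·(K/L)/(1/2) = 1.5·(K/L). Setting this equal to 30.72/50 = 0.6144 gives K = 0.4096L.
Substituting into Q = 4000: 2·L^(3/4)·(0.4096L)^(1/2) = 4000.
Solving, L = 625 and K = 256.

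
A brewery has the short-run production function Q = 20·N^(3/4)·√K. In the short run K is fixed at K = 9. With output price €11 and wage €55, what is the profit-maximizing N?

N* = 6561

With K = 9, MP_N = (3/4)·20·N^(-1/4)·9^(1/2) = 45·N^(-1/4).
Profit maximization for a price taker requires P·MP_N = w: 11·45·N^(-1/4) = 55.
So N^(-1/4) = 1/9, which gives N = 6561.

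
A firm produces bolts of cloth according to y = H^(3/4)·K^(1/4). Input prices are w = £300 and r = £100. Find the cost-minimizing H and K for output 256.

Cost minimization requires the marginal rate of technical substitution to equal the input-price ratio: MP_H/MP_K = w/r.
Here MP_H/MP_K = (3/4)·(K/H)/(1/4) = 3·(K/H). Setting this equal to 300/100 = 3 gives K = H.
Substituting into y = 256: H^(3/4)·(H)^(1/4) = 256.
Solving, H = 256 and K = 256.

H* = 256, K* = 256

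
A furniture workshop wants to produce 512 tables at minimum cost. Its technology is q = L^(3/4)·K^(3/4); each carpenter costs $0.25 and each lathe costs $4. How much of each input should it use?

Cost minimization requires the marginal rate of technical substitution to equal the input-price ratio: MP_L/MP_K = w/r.
Here MP_L/MP_K = (3/4)·(K/L)/(3/4) = (K/L). Setting this equal to 0.25/4 = 0.0625 gives K = 0.0625L.
Substituting into q = 512: L^(3/4)·(0.0625L)^(3/4) = 512.
Solving, L = 256 and K = 16.

L* = 256, K* = 16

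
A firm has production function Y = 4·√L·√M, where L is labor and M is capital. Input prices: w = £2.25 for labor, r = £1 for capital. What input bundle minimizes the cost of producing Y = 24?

L* = 4, M* = 9

Cost minimization requires the marginal rate of technical substitution to equal the input-price ratio: MP_L/MP_M = w/r.
Here MP_L/MP_M = (1/2)·(M/L)/(1/2) = (M/L). Setting this equal to 2.25/1 = 2.25 gives M = 2.25L.
Substituting into Y = 24: 4·L^(1/2)·(2.25L)^(1/2) = 24.
Solving, L = 4 and M = 9.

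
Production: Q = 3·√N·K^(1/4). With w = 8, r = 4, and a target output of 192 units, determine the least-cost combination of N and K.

Cost minimization requires the marginal rate of technical substitution to equal the input-price ratio: MP_N/MP_K = w/r.
Here MP_N/MP_K = (1/2)·(K/N)/(1/4) = 2·(K/N). Setting this equal to 8/4 = 2 gives K = N.
Substituting into Q = 192: 3·N^(1/2)·(N)^(1/4) = 192.
Solving, N = 256 and K = 256.

N* = 256, K* = 256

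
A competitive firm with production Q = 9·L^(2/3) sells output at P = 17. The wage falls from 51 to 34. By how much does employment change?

ΔL = 19

From P·MP_L = w with MP_L = 6·L^(-1/3), the labor demand is L(w) = (102/w)^(3).
At w = 51: L = 8. At w = 34: L = 27.
ΔL = 27 − 8 = 19.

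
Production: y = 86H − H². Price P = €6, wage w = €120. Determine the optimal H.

H* = 33

The marginal product of H is MP_H = 86 − 2H.
A price-taking firm hires until the value of the marginal product equals the wage: P·MP_H = w, so 6·(86 − 2H) = 120.
Then 86 − 2H = 20, giving H = 33.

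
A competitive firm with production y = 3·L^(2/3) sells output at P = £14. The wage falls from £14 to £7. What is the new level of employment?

L* = 64

From P·MP_L = w with MP_L = 2·L^(-1/3), the labor demand is L(w) = (28/w)^(3).
At w = 14: L = 8. At w = 7: L = 64.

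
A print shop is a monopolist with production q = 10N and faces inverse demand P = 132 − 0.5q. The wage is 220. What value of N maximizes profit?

Marginal revenue from the inverse demand is MR = 132 − q.
The marginal product is MP_N = 10.
A monopolist hires until marginal revenue product equals the wage: MR·MP_N = w.
(132 − 10N)·10 = 220, so N = 11.

N* = 11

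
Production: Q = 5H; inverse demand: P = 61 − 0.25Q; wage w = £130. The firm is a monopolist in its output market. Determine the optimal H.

H* = 14

Marginal revenue from the inverse demand is MR = 61 − 0.5Q.
The marginal product is MP_H = 5.
A monopolist hires until marginal revenue product equals the wage: MR·MP_H = w.
(61 − 2.5H)·5 = 130, so H = 14.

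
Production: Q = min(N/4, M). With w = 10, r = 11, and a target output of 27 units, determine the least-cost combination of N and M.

N* = 108, M* = 27

With a fixed-proportions technology, the cost-minimizing bundle uses no slack in either input: N/4 = M = Q.
So N = 4·27 = 108 and M = 27.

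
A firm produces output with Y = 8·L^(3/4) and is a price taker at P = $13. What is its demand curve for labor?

MP_L = (3/4)·8·L^(-1/4) = 6·L^(-1/4).
Setting P·MP_L = w: 78·L^(-1/4) = w.
Solving for L: L^(-1/4) = w/78, so L = (78/w)^(4).

L(w) = (78/w)^(4)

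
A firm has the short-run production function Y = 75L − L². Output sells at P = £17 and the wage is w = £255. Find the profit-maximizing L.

L* = 30

The marginal product of L is MP_L = 75 − 2L.
A price-taking firm hires until the value of the marginal product equals the wage: P·MP_L = w, so 17·(75 − 2L) = 255.
Then 75 − 2L = 15, giving L = 30.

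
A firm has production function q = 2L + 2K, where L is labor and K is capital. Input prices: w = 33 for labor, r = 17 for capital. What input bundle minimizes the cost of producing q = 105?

L* = 0, K* = 52.5

The inputs are perfect substitutes, so the firm uses whichever has the lower cost per unit of output.
Cost per unit of output via L is w/2 = 16.5; via K it is r/2 = 8.5. K is cheaper.
Producing q = 105 with K alone: L = 0, K = 52.5.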